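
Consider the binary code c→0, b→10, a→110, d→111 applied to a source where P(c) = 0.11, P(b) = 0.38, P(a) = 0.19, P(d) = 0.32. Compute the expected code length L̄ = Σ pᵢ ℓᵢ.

L̄ = Σ pᵢ·ℓᵢ = 0.11·1 + 0.38·2 + 0.19·3 + 0.32·3 = 2.4 bits/symbol.

2.4 bits/symbol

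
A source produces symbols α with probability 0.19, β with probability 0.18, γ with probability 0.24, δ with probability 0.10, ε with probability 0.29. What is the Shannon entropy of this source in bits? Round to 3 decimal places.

H = −Σ pᵢ log₂ pᵢ.
−0.19·log₂(0.19) = 0.4552
−0.18·log₂(0.18) = 0.4453
−0.24·log₂(0.24) = 0.4941
−0.10·log₂(0.10) = 0.3322
−0.29·log₂(0.29) = 0.5179
Sum ≈ 2.2448 → 2.245 bits.

2.245 bits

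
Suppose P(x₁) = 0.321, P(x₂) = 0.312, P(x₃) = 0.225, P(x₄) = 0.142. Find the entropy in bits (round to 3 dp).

H = −Σ pᵢ log₂ pᵢ.
−0.321·log₂(0.321) = 0.5262
−0.312·log₂(0.312) = 0.5243
−0.225·log₂(0.225) = 0.4842
−0.142·log₂(0.142) = 0.3999
Sum ≈ 1.9346 → 1.935 bits.

1.935 bits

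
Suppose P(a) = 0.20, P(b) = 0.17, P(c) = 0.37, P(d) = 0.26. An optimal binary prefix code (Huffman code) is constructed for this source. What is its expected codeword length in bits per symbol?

Repeatedly combine the two least-probable nodes; the expected code length is the sum of the merged weights.
merge 17/100 + 1/5 → 37/100
merge 13/50 + 37/100 → 63/100
merge 37/100 + 63/100 → 1
L = 37/100 + 63/100 + 1 = 2 bits/symbol.

2 bits/symbol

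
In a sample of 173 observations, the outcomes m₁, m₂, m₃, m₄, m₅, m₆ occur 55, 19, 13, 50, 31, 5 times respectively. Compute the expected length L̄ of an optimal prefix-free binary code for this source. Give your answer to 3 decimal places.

Probabilities are the counts divided by 173.
Repeatedly combine the two least-probable nodes; the expected code length is the sum of the merged weights.
merge 5/173 + 13/173 → 18/173
merge 18/173 + 19/173 → 37/173
merge 31/173 + 37/173 → 68/173
merge 50/173 + 55/173 → 105/173
merge 68/173 + 105/173 → 1
L = 18/173 + 37/173 + 68/173 + 105/173 + 1 = 401/173 ≈ 2.318 bits/symbol.

2.318 bits/symbol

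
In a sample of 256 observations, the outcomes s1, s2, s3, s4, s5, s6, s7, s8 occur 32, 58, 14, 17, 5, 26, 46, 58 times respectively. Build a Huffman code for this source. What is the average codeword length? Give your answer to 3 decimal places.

2.762 bits/symbol

Probabilities are the counts divided by 256.
Repeatedly combine the two least-probable nodes; the expected code length is the sum of the merged weights.
merge 5/256 + 7/128 → 19/256
merge 17/256 + 19/256 → 9/64
merge 13/128 + 1/8 → 29/128
merge 9/64 + 23/128 → 41/128
merge 29/128 + 29/128 → 29/64
merge 29/128 + 41/128 → 35/64
merge 29/64 + 35/64 → 1
L = 19/256 + 9/64 + 29/128 + 41/128 + 29/64 + 35/64 + 1 = 707/256 ≈ 2.762 bits/symbol.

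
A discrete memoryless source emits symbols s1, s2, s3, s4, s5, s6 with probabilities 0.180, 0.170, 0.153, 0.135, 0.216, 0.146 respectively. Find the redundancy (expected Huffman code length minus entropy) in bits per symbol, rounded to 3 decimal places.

Entropy H = −Σ p log₂ p ≈ 2.5671 bits.
Huffman merges: 27/200+73/500→281/1000; 153/1000+17/100→323/1000; 9/50+27/125→99/250; 281/1000+323/1000→151/250; 99/250+151/250→1. L = 651/250 ≈ 2.6040.
L − H = 2.6040 − 2.5671 = 0.037 bits.

0.037 bits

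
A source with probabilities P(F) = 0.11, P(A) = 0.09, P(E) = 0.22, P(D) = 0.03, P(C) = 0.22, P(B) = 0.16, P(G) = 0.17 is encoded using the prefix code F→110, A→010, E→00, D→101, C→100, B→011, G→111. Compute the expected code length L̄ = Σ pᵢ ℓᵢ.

2.78 bits/symbol

L̄ = Σ pᵢ·ℓᵢ = 0.11·3 + 0.09·3 + 0.22·2 + 0.03·3 + 0.22·3 + 0.16·3 + 0.17·3 = 2.78 bits/symbol.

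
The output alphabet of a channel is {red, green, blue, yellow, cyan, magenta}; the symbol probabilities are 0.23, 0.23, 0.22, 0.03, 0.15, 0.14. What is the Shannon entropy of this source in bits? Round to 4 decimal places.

2.4153 bits

H = −Σ pᵢ log₂ pᵢ.
−0.23·log₂(0.23) = 0.4877
−0.23·log₂(0.23) = 0.4877
−0.22·log₂(0.22) = 0.4806
−0.03·log₂(0.03) = 0.1518
−0.15·log₂(0.15) = 0.4105
−0.14·log₂(0.14) = 0.3971
Sum ≈ 2.4153 → 2.4153 bits.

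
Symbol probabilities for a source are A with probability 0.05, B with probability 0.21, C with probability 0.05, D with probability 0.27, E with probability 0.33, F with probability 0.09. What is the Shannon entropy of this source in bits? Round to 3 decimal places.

2.256 bits

H = −Σ pᵢ log₂ pᵢ.
−0.05·log₂(0.05) = 0.2161
−0.21·log₂(0.21) = 0.4728
−0.05·log₂(0.05) = 0.2161
−0.27·log₂(0.27) = 0.5100
−0.33·log₂(0.33) = 0.5278
−0.09·log₂(0.09) = 0.3127
Sum ≈ 2.2555 → 2.256 bits.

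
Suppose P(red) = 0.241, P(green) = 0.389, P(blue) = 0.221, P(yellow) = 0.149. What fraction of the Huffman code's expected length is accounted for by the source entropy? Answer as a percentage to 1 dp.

96.7%

Entropy H = −Σ p log₂ p ≈ 1.9152 bits.
Huffman merges: 149/1000+221/1000→37/100; 241/1000+37/100→611/1000; 389/1000+611/1000→1. L = 1981/1000 ≈ 1.9810.
Efficiency = H/L = 1.9152/1.9810 = 96.7%.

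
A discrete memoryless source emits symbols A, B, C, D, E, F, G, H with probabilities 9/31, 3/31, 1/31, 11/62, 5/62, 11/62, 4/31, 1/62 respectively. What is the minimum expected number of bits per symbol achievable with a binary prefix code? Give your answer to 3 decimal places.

2.710 bits/symbol

Repeatedly combine the two least-probable nodes; the expected code length is the sum of the merged weights.
merge 1/62 + 1/31 → 3/62
merge 3/62 + 5/62 → 4/31
merge 3/31 + 4/31 → 7/31
merge 4/31 + 11/62 → 19/62
merge 11/62 + 7/31 → 25/62
merge 9/31 + 19/62 → 37/62
merge 25/62 + 37/62 → 1
L = 3/62 + 4/31 + 7/31 + 19/62 + 25/62 + 37/62 + 1 = 84/31 ≈ 2.710 bits/symbol.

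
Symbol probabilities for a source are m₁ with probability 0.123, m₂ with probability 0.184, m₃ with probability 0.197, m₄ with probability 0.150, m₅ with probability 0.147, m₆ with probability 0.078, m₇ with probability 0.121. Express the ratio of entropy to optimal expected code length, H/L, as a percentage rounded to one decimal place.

98.3%

Entropy H = −Σ p log₂ p ≈ 2.7559 bits.
Huffman merges: 39/500+121/1000→199/1000; 123/1000+147/1000→27/100; 3/20+23/125→167/500; 197/1000+199/1000→99/250; 27/100+167/500→151/250; 99/250+151/250→1. L = 2803/1000 ≈ 2.8030.
Efficiency = H/L = 2.7559/2.8030 = 98.3%.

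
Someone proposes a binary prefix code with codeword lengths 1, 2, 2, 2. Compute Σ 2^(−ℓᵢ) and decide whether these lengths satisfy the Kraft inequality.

1.25; no

With common denominator 2^2 = 4: Σ 2^(−ℓᵢ) = 2/4 + 1/4 + 1/4 + 1/4 = 5/4 = 1.25.
Kraft's inequality requires Σ ≤ 1; here Σ = 1.25 > 1, so no such prefix code exists.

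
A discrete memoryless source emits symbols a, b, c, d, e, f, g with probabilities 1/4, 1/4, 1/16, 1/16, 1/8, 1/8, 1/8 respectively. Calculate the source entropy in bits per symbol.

2.625 bits

Each probability is a power of 1/2, so log₂(1/p) is an integer.
H = Σ p·log₂(1/p) = 1/4·2 + 1/4·2 + 1/16·4 + 1/16·4 + 1/8·3 + 1/8·3 + 1/8·3 = 2.625 bits.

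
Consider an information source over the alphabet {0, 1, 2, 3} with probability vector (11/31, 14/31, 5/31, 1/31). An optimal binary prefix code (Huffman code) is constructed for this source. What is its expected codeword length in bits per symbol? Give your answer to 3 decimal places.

1.742 bits/symbol

Repeatedly combine the two least-probable nodes; the expected code length is the sum of the merged weights.
merge 1/31 + 5/31 → 6/31
merge 6/31 + 11/31 → 17/31
merge 14/31 + 17/31 → 1
L = 6/31 + 17/31 + 1 = 54/31 ≈ 1.742 bits/symbol.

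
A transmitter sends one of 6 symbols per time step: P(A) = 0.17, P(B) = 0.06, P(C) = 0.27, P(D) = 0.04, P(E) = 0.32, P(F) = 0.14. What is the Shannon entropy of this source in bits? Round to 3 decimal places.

H = −Σ pᵢ log₂ pᵢ.
−0.17·log₂(0.17) = 0.4346
−0.06·log₂(0.06) = 0.2435
−0.27·log₂(0.27) = 0.5100
−0.04·log₂(0.04) = 0.1858
−0.32·log₂(0.32) = 0.5260
−0.14·log₂(0.14) = 0.3971
Sum ≈ 2.2970 → 2.297 bits.

2.297 bits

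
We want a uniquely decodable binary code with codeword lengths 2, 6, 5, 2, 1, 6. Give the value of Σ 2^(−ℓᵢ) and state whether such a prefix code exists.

With common denominator 2^6 = 64: Σ 2^(−ℓᵢ) = 16/64 + 1/64 + 2/64 + 16/64 + 32/64 + 1/64 = 68/64 = 1.0625.
Kraft's inequality requires Σ ≤ 1; here Σ = 1.0625 > 1, so no such prefix code exists.

1.0625; no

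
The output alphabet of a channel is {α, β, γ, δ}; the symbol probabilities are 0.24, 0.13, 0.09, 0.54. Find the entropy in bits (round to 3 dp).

H = −Σ pᵢ log₂ pᵢ.
−0.24·log₂(0.24) = 0.4941
−0.13·log₂(0.13) = 0.3826
−0.09·log₂(0.09) = 0.3127
−0.54·log₂(0.54) = 0.4800
Sum ≈ 1.6695 → 1.669 bits.

1.669 bits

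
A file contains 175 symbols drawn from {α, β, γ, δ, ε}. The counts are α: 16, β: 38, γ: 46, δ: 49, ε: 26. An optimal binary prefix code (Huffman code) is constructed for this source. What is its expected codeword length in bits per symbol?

Probabilities are the counts divided by 175.
Repeatedly combine the two least-probable nodes; the expected code length is the sum of the merged weights.
merge 16/175 + 26/175 → 6/25
merge 38/175 + 6/25 → 16/35
merge 46/175 + 7/25 → 19/35
merge 16/35 + 19/35 → 1
L = 6/25 + 16/35 + 19/35 + 1 = 56/25 = 2.24 bits/symbol.

2.24 bits/symbol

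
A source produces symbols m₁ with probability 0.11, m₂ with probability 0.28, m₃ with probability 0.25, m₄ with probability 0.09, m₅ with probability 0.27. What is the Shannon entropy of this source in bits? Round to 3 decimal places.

H = −Σ pᵢ log₂ pᵢ.
−0.11·log₂(0.11) = 0.3503
−0.28·log₂(0.28) = 0.5142
−0.25·log₂(0.25) = 0.5000
−0.09·log₂(0.09) = 0.3127
−0.27·log₂(0.27) = 0.5100
Sum ≈ 2.1872 → 2.187 bits.

2.187 bits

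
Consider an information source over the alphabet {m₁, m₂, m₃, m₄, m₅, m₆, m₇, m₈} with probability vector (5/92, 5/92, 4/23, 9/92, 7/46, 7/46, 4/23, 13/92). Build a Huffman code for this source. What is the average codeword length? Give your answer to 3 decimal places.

2.935 bits/symbol

Repeatedly combine the two least-probable nodes; the expected code length is the sum of the merged weights.
merge 5/92 + 5/92 → 5/46
merge 9/92 + 5/46 → 19/92
merge 13/92 + 7/46 → 27/92
merge 7/46 + 4/23 → 15/46
merge 4/23 + 19/92 → 35/92
merge 27/92 + 15/46 → 57/92
merge 35/92 + 57/92 → 1
L = 5/46 + 19/92 + 27/92 + 15/46 + 35/92 + 57/92 + 1 = 135/46 ≈ 2.935 bits/symbol.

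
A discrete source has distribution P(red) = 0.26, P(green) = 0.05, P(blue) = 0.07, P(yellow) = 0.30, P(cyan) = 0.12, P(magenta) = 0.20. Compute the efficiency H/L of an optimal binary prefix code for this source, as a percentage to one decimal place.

99.3%

Entropy H = −Σ p log₂ p ≈ 2.3425 bits.
Huffman merges: 1/20+7/100→3/25; 3/25+3/25→6/25; 1/5+6/25→11/25; 13/50+3/10→14/25; 11/25+14/25→1. L = 59/25 ≈ 2.3600.
Efficiency = H/L = 2.3425/2.3600 = 99.3%.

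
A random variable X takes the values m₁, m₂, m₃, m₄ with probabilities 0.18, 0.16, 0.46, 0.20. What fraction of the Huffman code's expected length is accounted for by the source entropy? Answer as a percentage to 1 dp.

98.3%

Entropy H = −Σ p log₂ p ≈ 1.8480 bits.
Huffman merges: 4/25+9/50→17/50; 1/5+17/50→27/50; 23/50+27/50→1. L = 47/25 ≈ 1.8800.
Efficiency = H/L = 1.8480/1.8800 = 98.3%.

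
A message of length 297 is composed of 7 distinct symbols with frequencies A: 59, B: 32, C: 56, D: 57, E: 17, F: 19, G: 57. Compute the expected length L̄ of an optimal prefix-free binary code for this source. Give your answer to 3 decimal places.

2.731 bits/symbol

Probabilities are the counts divided by 297.
Repeatedly combine the two least-probable nodes; the expected code length is the sum of the merged weights.
merge 17/297 + 19/297 → 4/33
merge 32/297 + 4/33 → 68/297
merge 56/297 + 19/99 → 113/297
merge 19/99 + 59/297 → 116/297
merge 68/297 + 113/297 → 181/297
merge 116/297 + 181/297 → 1
L = 4/33 + 68/297 + 113/297 + 116/297 + 181/297 + 1 = 811/297 ≈ 2.731 bits/symbol.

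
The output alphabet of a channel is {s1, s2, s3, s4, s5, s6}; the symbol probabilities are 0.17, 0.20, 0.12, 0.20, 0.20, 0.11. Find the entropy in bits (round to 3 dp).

2.545 bits

H = −Σ pᵢ log₂ pᵢ.
−0.17·log₂(0.17) = 0.4346
−0.20·log₂(0.20) = 0.4644
−0.12·log₂(0.12) = 0.3671
−0.20·log₂(0.20) = 0.4644
−0.20·log₂(0.20) = 0.4644
−0.11·log₂(0.11) = 0.3503
Sum ≈ 2.5451 → 2.545 bits.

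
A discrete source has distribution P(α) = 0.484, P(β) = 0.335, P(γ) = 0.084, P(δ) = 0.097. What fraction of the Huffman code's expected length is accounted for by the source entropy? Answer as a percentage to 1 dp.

97.9%

Entropy H = −Σ p log₂ p ≈ 1.6619 bits.
Huffman merges: 21/250+97/1000→181/1000; 181/1000+67/200→129/250; 121/250+129/250→1. L = 1697/1000 ≈ 1.6970.
Efficiency = H/L = 1.6619/1.6970 = 97.9%.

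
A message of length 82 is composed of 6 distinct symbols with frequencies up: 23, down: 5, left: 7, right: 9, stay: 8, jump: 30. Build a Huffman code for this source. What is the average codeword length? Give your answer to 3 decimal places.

2.341 bits/symbol

Probabilities are the counts divided by 82.
Repeatedly combine the two least-probable nodes; the expected code length is the sum of the merged weights.
merge 5/82 + 7/82 → 6/41
merge 4/41 + 9/82 → 17/82
merge 6/41 + 17/82 → 29/82
merge 23/82 + 29/82 → 26/41
merge 15/41 + 26/41 → 1
L = 6/41 + 17/82 + 29/82 + 26/41 + 1 = 96/41 ≈ 2.341 bits/symbol.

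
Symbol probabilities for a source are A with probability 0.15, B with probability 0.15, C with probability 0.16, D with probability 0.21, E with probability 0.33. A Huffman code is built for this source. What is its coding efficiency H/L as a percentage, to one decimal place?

Entropy H = −Σ p log₂ p ≈ 2.2448 bits.
Huffman merges: 3/20+3/20→3/10; 4/25+21/100→37/100; 3/10+33/100→63/100; 37/100+63/100→1. L = 23/10 ≈ 2.3000.
Efficiency = H/L = 2.2448/2.3000 = 97.6%.

97.6%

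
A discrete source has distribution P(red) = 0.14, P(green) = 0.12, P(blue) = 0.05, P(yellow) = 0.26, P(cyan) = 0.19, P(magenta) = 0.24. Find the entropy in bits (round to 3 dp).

2.435 bits

H = −Σ pᵢ log₂ pᵢ.
−0.14·log₂(0.14) = 0.3971
−0.12·log₂(0.12) = 0.3671
−0.05·log₂(0.05) = 0.2161
−0.26·log₂(0.26) = 0.5053
−0.19·log₂(0.19) = 0.4552
−0.24·log₂(0.24) = 0.4941
Sum ≈ 2.4349 → 2.435 bits.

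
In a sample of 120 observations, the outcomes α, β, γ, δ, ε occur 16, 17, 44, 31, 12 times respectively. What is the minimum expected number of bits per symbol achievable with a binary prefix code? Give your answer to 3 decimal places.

2.233 bits/symbol

Probabilities are the counts divided by 120.
Repeatedly combine the two least-probable nodes; the expected code length is the sum of the merged weights.
merge 1/10 + 2/15 → 7/30
merge 17/120 + 7/30 → 3/8
merge 31/120 + 11/30 → 5/8
merge 3/8 + 5/8 → 1
L = 7/30 + 3/8 + 5/8 + 1 = 67/30 ≈ 2.233 bits/symbol.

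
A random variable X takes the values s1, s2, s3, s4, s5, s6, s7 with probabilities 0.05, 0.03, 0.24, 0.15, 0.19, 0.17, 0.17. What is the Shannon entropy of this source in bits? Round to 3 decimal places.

2.597 bits

H = −Σ pᵢ log₂ pᵢ.
−0.05·log₂(0.05) = 0.2161
−0.03·log₂(0.03) = 0.1518
−0.24·log₂(0.24) = 0.4941
−0.15·log₂(0.15) = 0.4105
−0.19·log₂(0.19) = 0.4552
−0.17·log₂(0.17) = 0.4346
−0.17·log₂(0.17) = 0.4346
Sum ≈ 2.5969 → 2.597 bits.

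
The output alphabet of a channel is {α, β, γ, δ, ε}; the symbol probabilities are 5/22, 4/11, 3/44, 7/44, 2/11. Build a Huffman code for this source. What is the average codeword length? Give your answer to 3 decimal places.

Repeatedly combine the two least-probable nodes; the expected code length is the sum of the merged weights.
merge 3/44 + 7/44 → 5/22
merge 2/11 + 5/22 → 9/22
merge 5/22 + 4/11 → 13/22
merge 9/22 + 13/22 → 1
L = 5/22 + 9/22 + 13/22 + 1 = 49/22 ≈ 2.227 bits/symbol.

2.227 bits/symbol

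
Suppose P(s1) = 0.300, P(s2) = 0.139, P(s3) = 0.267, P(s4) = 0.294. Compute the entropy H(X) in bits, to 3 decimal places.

1.945 bits

H = −Σ pᵢ log₂ pᵢ.
−0.300·log₂(0.300) = 0.5211
−0.139·log₂(0.139) = 0.3957
−0.267·log₂(0.267) = 0.5087
−0.294·log₂(0.294) = 0.5192
Sum ≈ 1.9447 → 1.945 bits.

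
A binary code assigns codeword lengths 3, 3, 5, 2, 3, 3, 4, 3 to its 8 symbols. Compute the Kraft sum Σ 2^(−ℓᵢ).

0.96875

With common denominator 2^5 = 32: Σ 2^(−ℓᵢ) = 4/32 + 4/32 + 1/32 + 8/32 + 4/32 + 4/32 + 2/32 + 4/32 = 31/32 = 0.96875.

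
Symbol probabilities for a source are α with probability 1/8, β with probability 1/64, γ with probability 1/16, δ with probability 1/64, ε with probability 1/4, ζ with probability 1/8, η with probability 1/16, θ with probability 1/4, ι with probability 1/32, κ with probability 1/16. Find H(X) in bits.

Each probability is a power of 1/2, so log₂(1/p) is an integer.
H = Σ p·log₂(1/p) = 1/8·3 + 1/64·6 + 1/16·4 + 1/64·6 + 1/4·2 + 1/8·3 + 1/16·4 + 1/4·2 + 1/32·5 + 1/16·4 = 2.84375 bits.

2.84375 bits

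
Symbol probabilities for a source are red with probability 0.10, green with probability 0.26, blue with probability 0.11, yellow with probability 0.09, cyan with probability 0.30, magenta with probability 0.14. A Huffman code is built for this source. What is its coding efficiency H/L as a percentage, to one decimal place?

99.1%

Entropy H = −Σ p log₂ p ≈ 2.4186 bits.
Huffman merges: 9/100+1/10→19/100; 11/100+7/50→1/4; 19/100+1/4→11/25; 13/50+3/10→14/25; 11/25+14/25→1. L = 61/25 ≈ 2.4400.
Efficiency = H/L = 2.4186/2.4400 = 99.1%.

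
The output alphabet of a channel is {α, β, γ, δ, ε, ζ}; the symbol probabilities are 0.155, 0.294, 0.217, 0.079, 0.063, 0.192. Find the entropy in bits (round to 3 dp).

2.412 bits

H = −Σ pᵢ log₂ pᵢ.
−0.155·log₂(0.155) = 0.4169
−0.294·log₂(0.294) = 0.5192
−0.217·log₂(0.217) = 0.4783
−0.079·log₂(0.079) = 0.2893
−0.063·log₂(0.063) = 0.2513
−0.192·log₂(0.192) = 0.4571
Sum ≈ 2.4121 → 2.412 bits.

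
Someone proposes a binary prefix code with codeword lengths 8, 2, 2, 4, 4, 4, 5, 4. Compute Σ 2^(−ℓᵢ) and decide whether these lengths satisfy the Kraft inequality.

With common denominator 2^8 = 256: Σ 2^(−ℓᵢ) = 1/256 + 64/256 + 64/256 + 16/256 + 16/256 + 16/256 + 8/256 + 16/256 = 201/256 = 0.78515625.
Kraft's inequality requires Σ ≤ 1; here Σ = 0.78515625 ≤ 1, so such a prefix code exists.

0.78515625; yes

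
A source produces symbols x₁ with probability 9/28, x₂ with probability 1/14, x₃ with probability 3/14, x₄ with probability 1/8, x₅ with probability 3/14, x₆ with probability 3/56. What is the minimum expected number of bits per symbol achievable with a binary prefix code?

2.375 bits/symbol

Repeatedly combine the two least-probable nodes; the expected code length is the sum of the merged weights.
merge 3/56 + 1/14 → 1/8
merge 1/8 + 1/8 → 1/4
merge 3/14 + 3/14 → 3/7
merge 1/4 + 9/28 → 4/7
merge 3/7 + 4/7 → 1
L = 1/8 + 1/4 + 3/7 + 4/7 + 1 = 19/8 = 2.375 bits/symbol.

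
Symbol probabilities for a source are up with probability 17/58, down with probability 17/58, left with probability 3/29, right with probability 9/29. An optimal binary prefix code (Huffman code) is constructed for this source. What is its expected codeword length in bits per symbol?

2 bits/symbol

Repeatedly combine the two least-probable nodes; the expected code length is the sum of the merged weights.
merge 3/29 + 17/58 → 23/58
merge 17/58 + 9/29 → 35/58
merge 23/58 + 35/58 → 1
L = 23/58 + 35/58 + 1 = 2 bits/symbol.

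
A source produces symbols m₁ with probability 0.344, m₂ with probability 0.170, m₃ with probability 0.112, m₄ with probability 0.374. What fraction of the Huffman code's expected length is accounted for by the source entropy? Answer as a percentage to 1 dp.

96.9%

Entropy H = −Σ p log₂ p ≈ 1.8486 bits.
Huffman merges: 14/125+17/100→141/500; 141/500+43/125→313/500; 187/500+313/500→1. L = 477/250 ≈ 1.9080.
Efficiency = H/L = 1.8486/1.9080 = 96.9%.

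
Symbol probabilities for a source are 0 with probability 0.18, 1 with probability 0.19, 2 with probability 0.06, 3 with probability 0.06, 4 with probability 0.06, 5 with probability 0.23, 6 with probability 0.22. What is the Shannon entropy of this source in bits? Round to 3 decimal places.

H = −Σ pᵢ log₂ pᵢ.
−0.18·log₂(0.18) = 0.4453
−0.19·log₂(0.19) = 0.4552
−0.06·log₂(0.06) = 0.2435
−0.06·log₂(0.06) = 0.2435
−0.06·log₂(0.06) = 0.2435
−0.23·log₂(0.23) = 0.4877
−0.22·log₂(0.22) = 0.4806
Sum ≈ 2.5994 → 2.599 bits.

2.599 bits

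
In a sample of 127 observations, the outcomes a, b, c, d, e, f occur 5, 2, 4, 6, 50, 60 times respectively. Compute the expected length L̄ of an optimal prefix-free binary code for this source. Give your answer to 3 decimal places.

1.795 bits/symbol

Probabilities are the counts divided by 127.
Repeatedly combine the two least-probable nodes; the expected code length is the sum of the merged weights.
merge 2/127 + 4/127 → 6/127
merge 5/127 + 6/127 → 11/127
merge 6/127 + 11/127 → 17/127
merge 17/127 + 50/127 → 67/127
merge 60/127 + 67/127 → 1
L = 6/127 + 11/127 + 17/127 + 67/127 + 1 = 228/127 ≈ 1.795 bits/symbol.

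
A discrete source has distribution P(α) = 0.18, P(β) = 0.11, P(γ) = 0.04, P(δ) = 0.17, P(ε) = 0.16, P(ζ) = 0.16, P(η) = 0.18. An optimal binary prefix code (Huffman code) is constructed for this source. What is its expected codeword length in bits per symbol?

2.79 bits/symbol

Repeatedly combine the two least-probable nodes; the expected code length is the sum of the merged weights.
merge 1/25 + 11/100 → 3/20
merge 3/20 + 4/25 → 31/100
merge 4/25 + 17/100 → 33/100
merge 9/50 + 9/50 → 9/25
merge 31/100 + 33/100 → 16/25
merge 9/25 + 16/25 → 1
L = 3/20 + 31/100 + 33/100 + 9/25 + 16/25 + 1 = 279/100 = 2.79 bits/symbol.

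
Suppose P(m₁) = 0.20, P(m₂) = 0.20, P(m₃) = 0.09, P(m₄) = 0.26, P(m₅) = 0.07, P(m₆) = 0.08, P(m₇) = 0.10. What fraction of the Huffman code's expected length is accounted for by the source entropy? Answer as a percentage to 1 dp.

98.5%

Entropy H = −Σ p log₂ p ≈ 2.6390 bits.
Huffman merges: 7/100+2/25→3/20; 9/100+1/10→19/100; 3/20+19/100→17/50; 1/5+1/5→2/5; 13/50+17/50→3/5; 2/5+3/5→1. L = 67/25 ≈ 2.6800.
Efficiency = H/L = 2.6390/2.6800 = 98.5%.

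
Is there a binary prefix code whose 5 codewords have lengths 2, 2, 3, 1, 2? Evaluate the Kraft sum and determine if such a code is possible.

With common denominator 2^3 = 8: Σ 2^(−ℓᵢ) = 2/8 + 2/8 + 1/8 + 4/8 + 2/8 = 11/8 = 1.375.
Kraft's inequality requires Σ ≤ 1; here Σ = 1.375 > 1, so no such prefix code exists.

1.375; no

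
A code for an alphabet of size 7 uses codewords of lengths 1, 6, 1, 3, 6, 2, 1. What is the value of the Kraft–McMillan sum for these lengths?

1.90625

With common denominator 2^6 = 64: Σ 2^(−ℓᵢ) = 32/64 + 1/64 + 32/64 + 8/64 + 1/64 + 16/64 + 32/64 = 122/64 = 1.90625.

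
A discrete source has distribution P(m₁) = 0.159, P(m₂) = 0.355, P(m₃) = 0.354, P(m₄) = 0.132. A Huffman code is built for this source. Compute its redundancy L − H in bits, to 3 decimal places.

0.068 bits

Entropy H = −Σ p log₂ p ≈ 1.8682 bits.
Huffman merges: 33/250+159/1000→291/1000; 291/1000+177/500→129/200; 71/200+129/200→1. L = 242/125 ≈ 1.9360.
L − H = 1.9360 − 1.8682 = 0.068 bits.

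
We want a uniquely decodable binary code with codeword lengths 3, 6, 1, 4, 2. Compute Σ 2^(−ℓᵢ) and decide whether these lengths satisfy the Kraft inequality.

0.953125; yes

With common denominator 2^6 = 64: Σ 2^(−ℓᵢ) = 8/64 + 1/64 + 32/64 + 4/64 + 16/64 = 61/64 = 0.953125.
Kraft's inequality requires Σ ≤ 1; here Σ = 0.953125 ≤ 1, so such a prefix code exists.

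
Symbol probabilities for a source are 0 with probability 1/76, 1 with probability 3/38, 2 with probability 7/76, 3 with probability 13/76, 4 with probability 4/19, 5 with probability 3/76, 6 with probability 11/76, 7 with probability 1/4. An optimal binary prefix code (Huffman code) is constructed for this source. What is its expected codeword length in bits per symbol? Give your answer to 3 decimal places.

2.724 bits/symbol

Repeatedly combine the two least-probable nodes; the expected code length is the sum of the merged weights.
merge 1/76 + 3/76 → 1/19
merge 1/19 + 3/38 → 5/38
merge 7/76 + 5/38 → 17/76
merge 11/76 + 13/76 → 6/19
merge 4/19 + 17/76 → 33/76
merge 1/4 + 6/19 → 43/76
merge 33/76 + 43/76 → 1
L = 1/19 + 5/38 + 17/76 + 6/19 + 33/76 + 43/76 + 1 = 207/76 ≈ 2.724 bits/symbol.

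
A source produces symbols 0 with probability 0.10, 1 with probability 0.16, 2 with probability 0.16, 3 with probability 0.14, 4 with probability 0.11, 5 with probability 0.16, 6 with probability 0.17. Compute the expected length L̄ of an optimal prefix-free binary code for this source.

Repeatedly combine the two least-probable nodes; the expected code length is the sum of the merged weights.
merge 1/10 + 11/100 → 21/100
merge 7/50 + 4/25 → 3/10
merge 4/25 + 4/25 → 8/25
merge 17/100 + 21/100 → 19/50
merge 3/10 + 8/25 → 31/50
merge 19/50 + 31/50 → 1
L = 21/100 + 3/10 + 8/25 + 19/50 + 31/50 + 1 = 283/100 = 2.83 bits/symbol.

2.83 bits/symbol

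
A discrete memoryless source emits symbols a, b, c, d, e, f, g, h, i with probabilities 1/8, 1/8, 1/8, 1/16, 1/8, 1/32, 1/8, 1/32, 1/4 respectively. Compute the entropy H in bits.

2.9375 bits

Each probability is a power of 1/2, so log₂(1/p) is an integer.
H = Σ p·log₂(1/p) = 1/8·3 + 1/8·3 + 1/8·3 + 1/16·4 + 1/8·3 + 1/32·5 + 1/8·3 + 1/32·5 + 1/4·2 = 2.9375 bits.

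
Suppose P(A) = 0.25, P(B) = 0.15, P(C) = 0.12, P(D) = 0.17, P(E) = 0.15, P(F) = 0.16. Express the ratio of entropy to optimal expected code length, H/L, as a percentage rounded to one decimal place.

98.7%

Entropy H = −Σ p log₂ p ≈ 2.5458 bits.
Huffman merges: 3/25+3/20→27/100; 3/20+4/25→31/100; 17/100+1/4→21/50; 27/100+31/100→29/50; 21/50+29/50→1. L = 129/50 ≈ 2.5800.
Efficiency = H/L = 2.5458/2.5800 = 98.7%.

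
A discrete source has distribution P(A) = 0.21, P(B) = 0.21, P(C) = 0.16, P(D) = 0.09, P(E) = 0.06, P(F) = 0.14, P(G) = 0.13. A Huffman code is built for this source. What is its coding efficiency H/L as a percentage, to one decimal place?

Entropy H = −Σ p log₂ p ≈ 2.7046 bits.
Huffman merges: 3/50+9/100→3/20; 13/100+7/50→27/100; 3/20+4/25→31/100; 21/100+21/100→21/50; 27/100+31/100→29/50; 21/50+29/50→1. L = 273/100 ≈ 2.7300.
Efficiency = H/L = 2.7046/2.7300 = 99.1%.

99.1%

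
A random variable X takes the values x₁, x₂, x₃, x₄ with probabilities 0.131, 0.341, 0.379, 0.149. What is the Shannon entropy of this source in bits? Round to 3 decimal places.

H = −Σ pᵢ log₂ pᵢ.
−0.131·log₂(0.131) = 0.3841
−0.341·log₂(0.341) = 0.5293
−0.379·log₂(0.379) = 0.5305
−0.149·log₂(0.149) = 0.4092
Sum ≈ 1.8532 → 1.853 bits.

1.853 bits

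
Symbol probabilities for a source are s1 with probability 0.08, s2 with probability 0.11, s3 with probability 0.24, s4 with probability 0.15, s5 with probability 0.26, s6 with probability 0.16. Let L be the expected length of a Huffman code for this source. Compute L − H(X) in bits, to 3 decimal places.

Entropy H = −Σ p log₂ p ≈ 2.4748 bits.
Huffman merges: 2/25+11/100→19/100; 3/20+4/25→31/100; 19/100+6/25→43/100; 13/50+31/100→57/100; 43/100+57/100→1. L = 5/2 ≈ 2.5000.
L − H = 2.5000 − 2.4748 = 0.025 bits.

0.025 bits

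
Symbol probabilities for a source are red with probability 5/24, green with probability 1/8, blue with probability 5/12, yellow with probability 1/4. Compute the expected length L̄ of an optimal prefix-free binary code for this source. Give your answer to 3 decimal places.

Repeatedly combine the two least-probable nodes; the expected code length is the sum of the merged weights.
merge 1/8 + 5/24 → 1/3
merge 1/4 + 1/3 → 7/12
merge 5/12 + 7/12 → 1
L = 1/3 + 7/12 + 1 = 23/12 ≈ 1.917 bits/symbol.

1.917 bits/symbol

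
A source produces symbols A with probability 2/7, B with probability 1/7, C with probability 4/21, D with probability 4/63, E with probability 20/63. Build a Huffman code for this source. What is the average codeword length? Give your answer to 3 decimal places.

Repeatedly combine the two least-probable nodes; the expected code length is the sum of the merged weights.
merge 4/63 + 1/7 → 13/63
merge 4/21 + 13/63 → 25/63
merge 2/7 + 20/63 → 38/63
merge 25/63 + 38/63 → 1
L = 13/63 + 25/63 + 38/63 + 1 = 139/63 ≈ 2.206 bits/symbol.

2.206 bits/symbol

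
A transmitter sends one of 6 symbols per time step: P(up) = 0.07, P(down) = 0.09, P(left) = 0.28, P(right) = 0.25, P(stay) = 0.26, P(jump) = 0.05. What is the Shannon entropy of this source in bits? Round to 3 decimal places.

2.317 bits

H = −Σ pᵢ log₂ pᵢ.
−0.07·log₂(0.07) = 0.2686
−0.09·log₂(0.09) = 0.3127
−0.28·log₂(0.28) = 0.5142
−0.25·log₂(0.25) = 0.5000
−0.26·log₂(0.26) = 0.5053
−0.05·log₂(0.05) = 0.2161
Sum ≈ 2.3168 → 2.317 bits.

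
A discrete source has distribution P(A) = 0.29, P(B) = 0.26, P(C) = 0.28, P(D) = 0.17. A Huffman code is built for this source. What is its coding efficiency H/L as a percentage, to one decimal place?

98.6%

Entropy H = −Σ p log₂ p ≈ 1.9720 bits.
Huffman merges: 17/100+13/50→43/100; 7/25+29/100→57/100; 43/100+57/100→1. L = 2 ≈ 2.0000.
Efficiency = H/L = 1.9720/2.0000 = 98.6%.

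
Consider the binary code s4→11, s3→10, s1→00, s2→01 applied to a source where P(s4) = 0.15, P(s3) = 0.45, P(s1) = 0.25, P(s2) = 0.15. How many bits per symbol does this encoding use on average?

L̄ = Σ pᵢ·ℓᵢ = 0.15·2 + 0.45·2 + 0.25·2 + 0.15·2 = 2 bits/symbol.

2 bits/symbol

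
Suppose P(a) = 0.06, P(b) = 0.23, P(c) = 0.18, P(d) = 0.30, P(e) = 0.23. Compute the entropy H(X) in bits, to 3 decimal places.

2.185 bits

H = −Σ pᵢ log₂ pᵢ.
−0.06·log₂(0.06) = 0.2435
−0.23·log₂(0.23) = 0.4877
−0.18·log₂(0.18) = 0.4453
−0.30·log₂(0.30) = 0.5211
−0.23·log₂(0.23) = 0.4877
Sum ≈ 2.1853 → 2.185 bits.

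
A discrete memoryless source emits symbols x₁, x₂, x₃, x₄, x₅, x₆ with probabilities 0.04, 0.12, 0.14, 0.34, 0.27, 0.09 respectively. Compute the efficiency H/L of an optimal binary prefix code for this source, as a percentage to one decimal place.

Entropy H = −Σ p log₂ p ≈ 2.3018 bits.
Huffman merges: 1/25+9/100→13/100; 3/25+13/100→1/4; 7/50+1/4→39/100; 27/100+17/50→61/100; 39/100+61/100→1. L = 119/50 ≈ 2.3800.
Efficiency = H/L = 2.3018/2.3800 = 96.7%.

96.7%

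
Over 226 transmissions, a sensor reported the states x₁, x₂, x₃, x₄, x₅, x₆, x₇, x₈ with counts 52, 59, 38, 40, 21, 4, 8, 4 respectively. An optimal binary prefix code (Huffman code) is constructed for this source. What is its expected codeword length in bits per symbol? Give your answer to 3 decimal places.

2.602 bits/symbol

Probabilities are the counts divided by 226.
Repeatedly combine the two least-probable nodes; the expected code length is the sum of the merged weights.
merge 2/113 + 2/113 → 4/113
merge 4/113 + 4/113 → 8/113
merge 8/113 + 21/226 → 37/226
merge 37/226 + 19/113 → 75/226
merge 20/113 + 26/113 → 46/113
merge 59/226 + 75/226 → 67/113
merge 46/113 + 67/113 → 1
L = 4/113 + 8/113 + 37/226 + 75/226 + 46/113 + 67/113 + 1 = 294/113 ≈ 2.602 bits/symbol.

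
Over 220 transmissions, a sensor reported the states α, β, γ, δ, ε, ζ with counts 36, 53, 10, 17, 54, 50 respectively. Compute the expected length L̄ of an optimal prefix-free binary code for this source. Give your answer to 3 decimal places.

Probabilities are the counts divided by 220.
Repeatedly combine the two least-probable nodes; the expected code length is the sum of the merged weights.
merge 1/22 + 17/220 → 27/220
merge 27/220 + 9/55 → 63/220
merge 5/22 + 53/220 → 103/220
merge 27/110 + 63/220 → 117/220
merge 103/220 + 117/220 → 1
L = 27/220 + 63/220 + 103/220 + 117/220 + 1 = 53/22 ≈ 2.409 bits/symbol.

2.409 bits/symbol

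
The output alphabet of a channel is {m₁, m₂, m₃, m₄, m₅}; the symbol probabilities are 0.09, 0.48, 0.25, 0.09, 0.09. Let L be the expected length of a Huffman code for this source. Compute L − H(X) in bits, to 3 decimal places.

Entropy H = −Σ p log₂ p ≈ 1.9462 bits.
Huffman merges: 9/100+9/100→9/50; 9/100+9/50→27/100; 1/4+27/100→13/25; 12/25+13/25→1. L = 197/100 ≈ 1.9700.
L − H = 1.9700 − 1.9462 = 0.024 bits.

0.024 bits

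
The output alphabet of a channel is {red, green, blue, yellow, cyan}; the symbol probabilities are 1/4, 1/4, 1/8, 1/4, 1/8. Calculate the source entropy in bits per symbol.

2.25 bits

Each probability is a power of 1/2, so log₂(1/p) is an integer.
H = Σ p·log₂(1/p) = 1/4·2 + 1/4·2 + 1/8·3 + 1/4·2 + 1/8·3 = 2.25 bits.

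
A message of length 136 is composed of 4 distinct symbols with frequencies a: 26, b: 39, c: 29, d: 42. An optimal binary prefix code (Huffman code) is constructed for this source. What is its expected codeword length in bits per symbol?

Probabilities are the counts divided by 136.
Repeatedly combine the two least-probable nodes; the expected code length is the sum of the merged weights.
merge 13/68 + 29/136 → 55/136
merge 39/136 + 21/68 → 81/136
merge 55/136 + 81/136 → 1
L = 55/136 + 81/136 + 1 = 2 bits/symbol.

2 bits/symbol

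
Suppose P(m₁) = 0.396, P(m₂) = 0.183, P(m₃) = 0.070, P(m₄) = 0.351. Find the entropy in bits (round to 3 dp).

1.776 bits

H = −Σ pᵢ log₂ pᵢ.
−0.396·log₂(0.396) = 0.5292
−0.183·log₂(0.183) = 0.4484
−0.070·log₂(0.070) = 0.2686
−0.351·log₂(0.351) = 0.5302
Sum ≈ 1.7763 → 1.776 bits.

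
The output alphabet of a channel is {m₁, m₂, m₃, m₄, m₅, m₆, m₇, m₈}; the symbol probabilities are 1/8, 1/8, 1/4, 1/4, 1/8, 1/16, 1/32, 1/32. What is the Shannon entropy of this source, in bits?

Each probability is a power of 1/2, so log₂(1/p) is an integer.
H = Σ p·log₂(1/p) = 1/8·3 + 1/8·3 + 1/4·2 + 1/4·2 + 1/8·3 + 1/16·4 + 1/32·5 + 1/32·5 = 2.6875 bits.

2.6875 bits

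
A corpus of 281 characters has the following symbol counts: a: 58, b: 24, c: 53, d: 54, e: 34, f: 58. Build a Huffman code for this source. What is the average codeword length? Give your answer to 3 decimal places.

2.587 bits/symbol

Probabilities are the counts divided by 281.
Repeatedly combine the two least-probable nodes; the expected code length is the sum of the merged weights.
merge 24/281 + 34/281 → 58/281
merge 53/281 + 54/281 → 107/281
merge 58/281 + 58/281 → 116/281
merge 58/281 + 107/281 → 165/281
merge 116/281 + 165/281 → 1
L = 58/281 + 107/281 + 116/281 + 165/281 + 1 = 727/281 ≈ 2.587 bits/symbol.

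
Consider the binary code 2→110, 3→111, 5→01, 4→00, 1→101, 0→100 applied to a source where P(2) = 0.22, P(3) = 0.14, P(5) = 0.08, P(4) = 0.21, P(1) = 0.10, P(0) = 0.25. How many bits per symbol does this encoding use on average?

2.71 bits/symbol

L̄ = Σ pᵢ·ℓᵢ = 0.22·3 + 0.14·3 + 0.08·2 + 0.21·2 + 0.10·3 + 0.25·3 = 2.71 bits/symbol.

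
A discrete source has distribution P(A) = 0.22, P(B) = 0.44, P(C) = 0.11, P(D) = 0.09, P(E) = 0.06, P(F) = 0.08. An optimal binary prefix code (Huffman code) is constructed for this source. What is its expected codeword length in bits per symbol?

Repeatedly combine the two least-probable nodes; the expected code length is the sum of the merged weights.
merge 3/50 + 2/25 → 7/50
merge 9/100 + 11/100 → 1/5
merge 7/50 + 1/5 → 17/50
merge 11/50 + 17/50 → 14/25
merge 11/25 + 14/25 → 1
L = 7/50 + 1/5 + 17/50 + 14/25 + 1 = 56/25 = 2.24 bits/symbol.

2.24 bits/symbol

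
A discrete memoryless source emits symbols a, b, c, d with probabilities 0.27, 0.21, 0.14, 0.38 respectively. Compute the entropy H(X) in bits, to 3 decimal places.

H = −Σ pᵢ log₂ pᵢ.
−0.27·log₂(0.27) = 0.5100
−0.21·log₂(0.21) = 0.4728
−0.14·log₂(0.14) = 0.3971
−0.38·log₂(0.38) = 0.5305
Sum ≈ 1.9104 → 1.910 bits.

1.910 bits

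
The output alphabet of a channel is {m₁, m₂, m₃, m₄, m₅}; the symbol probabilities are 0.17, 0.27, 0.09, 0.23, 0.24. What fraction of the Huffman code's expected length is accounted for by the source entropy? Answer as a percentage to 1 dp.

Entropy H = −Σ p log₂ p ≈ 2.2391 bits.
Huffman merges: 9/100+17/100→13/50; 23/100+6/25→47/100; 13/50+27/100→53/100; 47/100+53/100→1. L = 113/50 ≈ 2.2600.
Efficiency = H/L = 2.2391/2.2600 = 99.1%.

99.1%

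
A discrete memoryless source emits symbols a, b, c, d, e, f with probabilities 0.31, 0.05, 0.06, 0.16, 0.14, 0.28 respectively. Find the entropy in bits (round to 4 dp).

H = −Σ pᵢ log₂ pᵢ.
−0.31·log₂(0.31) = 0.5238
−0.05·log₂(0.05) = 0.2161
−0.06·log₂(0.06) = 0.2435
−0.16·log₂(0.16) = 0.4230
−0.14·log₂(0.14) = 0.3971
−0.28·log₂(0.28) = 0.5142
Sum ≈ 2.3178 → 2.3178 bits.

2.3178 bits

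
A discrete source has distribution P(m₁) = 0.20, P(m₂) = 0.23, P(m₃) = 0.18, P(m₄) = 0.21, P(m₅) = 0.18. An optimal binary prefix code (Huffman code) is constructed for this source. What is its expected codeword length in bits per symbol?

Repeatedly combine the two least-probable nodes; the expected code length is the sum of the merged weights.
merge 9/50 + 9/50 → 9/25
merge 1/5 + 21/100 → 41/100
merge 23/100 + 9/25 → 59/100
merge 41/100 + 59/100 → 1
L = 9/25 + 41/100 + 59/100 + 1 = 59/25 = 2.36 bits/symbol.

2.36 bits/symbol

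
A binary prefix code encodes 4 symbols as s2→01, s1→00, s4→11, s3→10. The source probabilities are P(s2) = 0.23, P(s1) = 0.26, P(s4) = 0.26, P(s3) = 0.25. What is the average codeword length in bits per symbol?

L̄ = Σ pᵢ·ℓᵢ = 0.23·2 + 0.26·2 + 0.26·2 + 0.25·2 = 2 bits/symbol.

2 bits/symbol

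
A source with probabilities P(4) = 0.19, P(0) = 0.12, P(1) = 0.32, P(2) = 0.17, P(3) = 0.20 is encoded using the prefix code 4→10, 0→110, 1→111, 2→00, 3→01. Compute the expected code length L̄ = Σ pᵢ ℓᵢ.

2.44 bits/symbol

L̄ = Σ pᵢ·ℓᵢ = 0.19·2 + 0.12·3 + 0.32·3 + 0.17·2 + 0.20·2 = 2.44 bits/symbol.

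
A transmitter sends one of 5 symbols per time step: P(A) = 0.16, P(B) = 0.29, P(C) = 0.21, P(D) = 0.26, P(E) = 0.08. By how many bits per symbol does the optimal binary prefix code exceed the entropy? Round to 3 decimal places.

Entropy H = −Σ p log₂ p ≈ 2.2105 bits.
Huffman merges: 2/25+4/25→6/25; 21/100+6/25→9/20; 13/50+29/100→11/20; 9/20+11/20→1. L = 56/25 ≈ 2.2400.
L − H = 2.2400 − 2.2105 = 0.029 bits.

0.029 bits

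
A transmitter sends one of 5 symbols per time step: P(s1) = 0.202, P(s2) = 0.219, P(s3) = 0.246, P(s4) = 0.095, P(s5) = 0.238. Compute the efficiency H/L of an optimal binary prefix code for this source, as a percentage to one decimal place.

Entropy H = −Σ p log₂ p ≈ 2.2592 bits.
Huffman merges: 19/200+101/500→297/1000; 219/1000+119/500→457/1000; 123/500+297/1000→543/1000; 457/1000+543/1000→1. L = 2297/1000 ≈ 2.2970.
Efficiency = H/L = 2.2592/2.2970 = 98.4%.

98.4%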